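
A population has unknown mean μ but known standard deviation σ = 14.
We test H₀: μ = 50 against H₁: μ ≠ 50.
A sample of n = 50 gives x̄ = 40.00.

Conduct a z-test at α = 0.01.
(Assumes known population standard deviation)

Answer: z = -5.0508, reject H₀

Derivation:
Standard error: SE = σ/√n = 14/√50 = 1.9799
z-statistic: z = (x̄ - μ₀)/SE = (40.00 - 50)/1.9799 = -5.0508
Critical value: ±2.576
p-value < 0.0001
Decision: reject H₀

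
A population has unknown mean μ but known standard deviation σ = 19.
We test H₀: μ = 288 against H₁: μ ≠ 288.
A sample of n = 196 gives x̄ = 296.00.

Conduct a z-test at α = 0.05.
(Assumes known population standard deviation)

Answer: z = 5.8949, reject H₀

Derivation:
Standard error: SE = σ/√n = 19/√196 = 1.3571
z-statistic: z = (x̄ - μ₀)/SE = (296.00 - 288)/1.3571 = 5.8949
Critical value: ±1.960
p-value < 0.0001
Decision: reject H₀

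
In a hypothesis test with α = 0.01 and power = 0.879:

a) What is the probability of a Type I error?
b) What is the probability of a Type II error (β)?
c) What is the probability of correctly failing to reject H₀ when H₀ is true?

a) Type I error probability = α = 0.01
b) Power = P(reject H₀ | H₁ true) = 1 - β = 0.879, so Type II error probability = β = 1 - Power = 0.121
c) P(fail to reject H₀ | H₀ true) = 1 - α = 0.99

Answer: a) 0.01, b) 0.121, c) 0.99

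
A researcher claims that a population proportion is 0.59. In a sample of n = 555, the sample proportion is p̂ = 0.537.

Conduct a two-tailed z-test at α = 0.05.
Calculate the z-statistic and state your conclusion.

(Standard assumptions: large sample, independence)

Answer: z = -2.5387, reject H₀

Derivation:
H₀: p = 0.59, H₁: p ≠ 0.59
Standard error: SE = √(p₀(1-p₀)/n) = √(0.59×0.41/555) = 0.020877
z-statistic: z = (p̂ - p₀)/SE = (0.537 - 0.59)/0.020877 = -2.5387
Critical value: z_0.025 = ±1.960
p-value = 0.0111
Decision: reject H₀ at α = 0.05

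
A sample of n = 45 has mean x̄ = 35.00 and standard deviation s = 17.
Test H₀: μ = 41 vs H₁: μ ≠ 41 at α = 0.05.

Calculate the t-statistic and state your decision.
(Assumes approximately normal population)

Answer: t = -2.3676, reject H₀

Derivation:
df = n - 1 = 44
SE = s/√n = 17/√45 = 2.5342
t = (x̄ - μ₀)/SE = (35.00 - 41)/2.5342 = -2.3676
Critical value: t_{0.025,44} = ±2.015
p-value ≈ 0.0224
Decision: reject H₀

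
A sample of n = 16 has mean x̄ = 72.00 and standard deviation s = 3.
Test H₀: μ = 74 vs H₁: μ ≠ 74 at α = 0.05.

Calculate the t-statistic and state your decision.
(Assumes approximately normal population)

df = n - 1 = 15
SE = s/√n = 3/√16 = 0.7500
t = (x̄ - μ₀)/SE = (72.00 - 74)/0.7500 = -2.6667
Critical value: t_{0.025,15} = ±2.131
p-value ≈ 0.0176
Decision: reject H₀

Answer: t = -2.6667, reject H₀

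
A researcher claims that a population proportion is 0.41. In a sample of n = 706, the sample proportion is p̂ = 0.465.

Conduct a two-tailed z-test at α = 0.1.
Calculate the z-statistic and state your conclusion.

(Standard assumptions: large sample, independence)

H₀: p = 0.41, H₁: p ≠ 0.41
Standard error: SE = √(p₀(1-p₀)/n) = √(0.41×0.59/706) = 0.018510
z-statistic: z = (p̂ - p₀)/SE = (0.465 - 0.41)/0.018510 = 2.9714
Critical value: z_0.05 = ±1.645
p-value = 0.0030
Decision: reject H₀ at α = 0.1

Answer: z = 2.9714, reject H₀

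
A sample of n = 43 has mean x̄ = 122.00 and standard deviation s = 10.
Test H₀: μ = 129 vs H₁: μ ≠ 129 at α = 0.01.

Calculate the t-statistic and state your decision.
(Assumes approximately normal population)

df = n - 1 = 42
SE = s/√n = 10/√43 = 1.5250
t = (x̄ - μ₀)/SE = (122.00 - 129)/1.5250 = -4.5902
Critical value: t_{0.005,42} = ±2.698
p-value < 0.0001
Decision: reject H₀

Answer: t = -4.5902, reject H₀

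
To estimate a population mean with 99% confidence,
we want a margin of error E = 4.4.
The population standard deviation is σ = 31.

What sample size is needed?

z_0.005 = 2.576
n = (z×σ/E)² = (2.576×31/4.4)²
n = 329.3895
Round up: n = 330

Answer: n = 330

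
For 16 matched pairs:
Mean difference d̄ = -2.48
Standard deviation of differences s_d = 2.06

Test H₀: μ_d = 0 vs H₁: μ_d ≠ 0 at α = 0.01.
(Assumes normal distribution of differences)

df = n - 1 = 15
SE = s_d/√n = 2.06/√16 = 0.5150
t = d̄/SE = -2.48/0.5150 = -4.8155
Critical value: t_{0.005,15} = ±2.947
p-value ≈ 0.0002
Decision: reject H₀

Answer: t = -4.8155, reject H₀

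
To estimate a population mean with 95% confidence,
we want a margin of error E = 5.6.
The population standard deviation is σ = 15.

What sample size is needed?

z_0.025 = 1.960
n = (z×σ/E)² = (1.960×15/5.6)²
n = 27.5625
Round up: n = 28

Answer: n = 28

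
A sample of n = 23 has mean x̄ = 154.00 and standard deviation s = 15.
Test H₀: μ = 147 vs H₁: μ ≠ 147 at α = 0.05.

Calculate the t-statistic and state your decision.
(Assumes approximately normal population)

Answer: t = 2.2381, reject H₀

Derivation:
df = n - 1 = 22
SE = s/√n = 15/√23 = 3.1277
t = (x̄ - μ₀)/SE = (154.00 - 147)/3.1277 = 2.2381
Critical value: t_{0.025,22} = ±2.074
p-value ≈ 0.0357
Decision: reject H₀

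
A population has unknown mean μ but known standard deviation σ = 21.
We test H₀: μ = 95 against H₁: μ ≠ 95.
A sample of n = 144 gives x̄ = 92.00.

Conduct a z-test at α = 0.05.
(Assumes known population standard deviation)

Answer: z = -1.7143, fail to reject H₀

Derivation:
Standard error: SE = σ/√n = 21/√144 = 1.7500
z-statistic: z = (x̄ - μ₀)/SE = (92.00 - 95)/1.7500 = -1.7143
Critical value: ±1.960
p-value = 0.0865
Decision: fail to reject H₀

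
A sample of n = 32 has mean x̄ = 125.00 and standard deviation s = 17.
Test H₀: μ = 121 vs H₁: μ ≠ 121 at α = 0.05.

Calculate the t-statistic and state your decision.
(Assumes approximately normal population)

df = n - 1 = 31
SE = s/√n = 17/√32 = 3.0052
t = (x̄ - μ₀)/SE = (125.00 - 121)/3.0052 = 1.3310
Critical value: t_{0.025,31} = ±2.040
p-value ≈ 0.1929
Decision: fail to reject H₀

Answer: t = 1.3310, fail to reject H₀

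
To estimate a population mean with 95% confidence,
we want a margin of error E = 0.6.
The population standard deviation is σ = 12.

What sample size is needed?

z_0.025 = 1.960
n = (z×σ/E)² = (1.960×12/0.6)²
n = 1536.6400
Round up: n = 1537

Answer: n = 1537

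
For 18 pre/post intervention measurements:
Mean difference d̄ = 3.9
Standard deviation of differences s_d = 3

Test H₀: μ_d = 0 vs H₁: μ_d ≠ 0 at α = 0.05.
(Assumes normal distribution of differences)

Answer: t = 5.5155, reject H₀

Derivation:
df = n - 1 = 17
SE = s_d/√n = 3/√18 = 0.7071
t = d̄/SE = 3.9/0.7071 = 5.5155
Critical value: t_{0.025,17} = ±2.110
p-value < 0.0001
Decision: reject H₀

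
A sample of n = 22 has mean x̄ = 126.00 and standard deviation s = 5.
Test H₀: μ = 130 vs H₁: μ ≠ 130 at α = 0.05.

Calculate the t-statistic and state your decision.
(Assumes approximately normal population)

df = n - 1 = 21
SE = s/√n = 5/√22 = 1.0660
t = (x̄ - μ₀)/SE = (126.00 - 130)/1.0660 = -3.7523
Critical value: t_{0.025,21} = ±2.080
p-value ≈ 0.0012
Decision: reject H₀

Answer: t = -3.7523, reject H₀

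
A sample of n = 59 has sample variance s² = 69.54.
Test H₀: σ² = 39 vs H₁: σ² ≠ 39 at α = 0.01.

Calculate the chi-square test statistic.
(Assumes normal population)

Answer: χ² = 103.4185, reject H₀

Derivation:
df = n - 1 = 58
χ² = (n-1)s²/σ₀² = 58×69.54/39 = 103.4185
Critical values: χ²_{0.995,58} = 34.008, χ²_{0.005,58} = 89.477
Rejection region: χ² < 34.008 or χ² > 89.477
Decision: reject H₀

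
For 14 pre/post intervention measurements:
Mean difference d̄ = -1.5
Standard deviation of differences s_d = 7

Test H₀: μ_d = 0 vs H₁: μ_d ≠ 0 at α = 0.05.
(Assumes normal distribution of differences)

Answer: t = -0.8018, fail to reject H₀

Derivation:
df = n - 1 = 13
SE = s_d/√n = 7/√14 = 1.8708
t = d̄/SE = -1.5/1.8708 = -0.8018
Critical value: t_{0.025,13} = ±2.160
p-value ≈ 0.4371
Decision: fail to reject H₀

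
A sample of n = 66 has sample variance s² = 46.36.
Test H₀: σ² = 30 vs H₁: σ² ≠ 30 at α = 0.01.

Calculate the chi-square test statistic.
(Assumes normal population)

df = n - 1 = 65
χ² = (n-1)s²/σ₀² = 65×46.36/30 = 100.4467
Critical values: χ²_{0.995,65} = 39.383, χ²_{0.005,65} = 98.105
Rejection region: χ² < 39.383 or χ² > 98.105
Decision: reject H₀

Answer: χ² = 100.4467, reject H₀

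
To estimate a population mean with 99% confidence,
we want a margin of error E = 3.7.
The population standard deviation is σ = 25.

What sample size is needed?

z_0.005 = 2.576
n = (z×σ/E)² = (2.576×25/3.7)²
n = 302.9481
Round up: n = 303

Answer: n = 303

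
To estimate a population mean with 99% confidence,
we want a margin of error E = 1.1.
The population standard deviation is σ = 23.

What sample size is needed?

Answer: n = 2902

Derivation:
z_0.005 = 2.576
n = (z×σ/E)² = (2.576×23/1.1)²
n = 2901.0955
Round up: n = 2902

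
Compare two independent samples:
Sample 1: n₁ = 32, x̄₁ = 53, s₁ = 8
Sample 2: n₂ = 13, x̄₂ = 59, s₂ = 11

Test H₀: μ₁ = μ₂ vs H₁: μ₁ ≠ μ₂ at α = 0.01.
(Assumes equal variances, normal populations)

Pooled variance: s²_p = [31×8² + 12×11²]/(43) = 79.9070
s_p = 8.9391
SE = s_p×√(1/n₁ + 1/n₂) = 8.9391×√(1/32 + 1/13) = 2.9400
t = (x̄₁ - x̄₂)/SE = (53 - 59)/2.9400 = -2.0408
df = 43, t-critical = ±2.695
Decision: fail to reject H₀

Answer: t = -2.0408, fail to reject H₀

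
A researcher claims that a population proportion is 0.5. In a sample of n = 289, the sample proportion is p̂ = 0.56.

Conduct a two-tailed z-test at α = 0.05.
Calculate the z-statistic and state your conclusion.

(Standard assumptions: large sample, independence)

Answer: z = 2.0400, reject H₀

Derivation:
H₀: p = 0.5, H₁: p ≠ 0.5
Standard error: SE = √(p₀(1-p₀)/n) = √(0.5×0.5/289) = 0.029412
z-statistic: z = (p̂ - p₀)/SE = (0.56 - 0.5)/0.029412 = 2.0400
Critical value: z_0.025 = ±1.960
p-value = 0.0414
Decision: reject H₀ at α = 0.05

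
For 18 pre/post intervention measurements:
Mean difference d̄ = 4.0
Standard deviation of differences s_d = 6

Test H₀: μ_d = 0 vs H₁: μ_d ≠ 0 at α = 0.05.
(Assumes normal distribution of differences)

df = n - 1 = 17
SE = s_d/√n = 6/√18 = 1.4142
t = d̄/SE = 4.0/1.4142 = 2.8285
Critical value: t_{0.025,17} = ±2.110
p-value ≈ 0.0116
Decision: reject H₀

Answer: t = 2.8285, reject H₀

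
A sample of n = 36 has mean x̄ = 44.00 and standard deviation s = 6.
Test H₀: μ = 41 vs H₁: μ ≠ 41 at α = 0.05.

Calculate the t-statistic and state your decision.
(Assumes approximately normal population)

Answer: t = 3.0000, reject H₀

Derivation:
df = n - 1 = 35
SE = s/√n = 6/√36 = 1.0000
t = (x̄ - μ₀)/SE = (44.00 - 41)/1.0000 = 3.0000
Critical value: t_{0.025,35} = ±2.030
p-value ≈ 0.0049
Decision: reject H₀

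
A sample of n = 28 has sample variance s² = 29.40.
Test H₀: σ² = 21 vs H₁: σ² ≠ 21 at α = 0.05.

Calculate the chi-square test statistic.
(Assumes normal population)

Answer: χ² = 37.8000, fail to reject H₀

Derivation:
df = n - 1 = 27
χ² = (n-1)s²/σ₀² = 27×29.40/21 = 37.8000
Critical values: χ²_{0.975,27} = 14.573, χ²_{0.025,27} = 43.195
Rejection region: χ² < 14.573 or χ² > 43.195
Decision: fail to reject H₀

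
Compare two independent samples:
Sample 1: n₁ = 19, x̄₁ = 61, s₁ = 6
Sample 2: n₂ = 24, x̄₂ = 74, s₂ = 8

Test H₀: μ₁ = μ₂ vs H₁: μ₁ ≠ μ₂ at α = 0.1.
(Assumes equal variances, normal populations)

Answer: t = -5.8871, reject H₀

Derivation:
Pooled variance: s²_p = [18×6² + 23×8²]/(41) = 51.7073
s_p = 7.1908
SE = s_p×√(1/n₁ + 1/n₂) = 7.1908×√(1/19 + 1/24) = 2.2082
t = (x̄₁ - x̄₂)/SE = (61 - 74)/2.2082 = -5.8871
df = 41, t-critical = ±1.683
Decision: reject H₀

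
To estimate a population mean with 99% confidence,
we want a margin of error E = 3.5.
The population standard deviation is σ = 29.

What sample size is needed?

Answer: n = 456

Derivation:
z_0.005 = 2.576
n = (z×σ/E)² = (2.576×29/3.5)²
n = 455.5663
Round up: n = 456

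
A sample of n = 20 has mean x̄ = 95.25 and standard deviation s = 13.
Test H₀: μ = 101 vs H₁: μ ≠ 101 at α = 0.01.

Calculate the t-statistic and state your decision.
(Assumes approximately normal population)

df = n - 1 = 19
SE = s/√n = 13/√20 = 2.9069
t = (x̄ - μ₀)/SE = (95.25 - 101)/2.9069 = -1.9781
Critical value: t_{0.005,19} = ±2.861
p-value ≈ 0.0626
Decision: fail to reject H₀

Answer: t = -1.9781, fail to reject H₀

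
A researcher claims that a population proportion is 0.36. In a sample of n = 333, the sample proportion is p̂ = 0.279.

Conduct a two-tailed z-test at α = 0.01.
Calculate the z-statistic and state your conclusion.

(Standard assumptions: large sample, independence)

Answer: z = -3.0794, reject H₀

Derivation:
H₀: p = 0.36, H₁: p ≠ 0.36
Standard error: SE = √(p₀(1-p₀)/n) = √(0.36×0.64/333) = 0.026304
z-statistic: z = (p̂ - p₀)/SE = (0.279 - 0.36)/0.026304 = -3.0794
Critical value: z_0.005 = ±2.576
p-value = 0.0021
Decision: reject H₀ at α = 0.01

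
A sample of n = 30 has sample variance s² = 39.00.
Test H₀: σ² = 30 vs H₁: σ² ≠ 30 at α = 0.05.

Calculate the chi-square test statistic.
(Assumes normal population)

Answer: χ² = 37.7000, fail to reject H₀

Derivation:
df = n - 1 = 29
χ² = (n-1)s²/σ₀² = 29×39.00/30 = 37.7000
Critical values: χ²_{0.975,29} = 16.047, χ²_{0.025,29} = 45.722
Rejection region: χ² < 16.047 or χ² > 45.722
Decision: fail to reject H₀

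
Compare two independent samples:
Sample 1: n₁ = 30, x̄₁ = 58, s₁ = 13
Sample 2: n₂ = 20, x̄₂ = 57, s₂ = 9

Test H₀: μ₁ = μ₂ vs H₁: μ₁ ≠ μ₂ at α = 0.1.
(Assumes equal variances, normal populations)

Answer: t = 0.2991, fail to reject H₀

Derivation:
Pooled variance: s²_p = [29×13² + 19×9²]/(48) = 134.1667
s_p = 11.5830
SE = s_p×√(1/n₁ + 1/n₂) = 11.5830×√(1/30 + 1/20) = 3.3437
t = (x̄₁ - x̄₂)/SE = (58 - 57)/3.3437 = 0.2991
df = 48, t-critical = ±1.677
Decision: fail to reject H₀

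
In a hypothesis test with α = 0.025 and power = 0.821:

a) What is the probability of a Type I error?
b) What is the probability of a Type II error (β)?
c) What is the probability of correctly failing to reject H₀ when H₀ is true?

Answer: a) 0.025, b) 0.179, c) 0.975

Derivation:
a) Type I error probability = α = 0.025
b) Power = P(reject H₀ | H₁ true) = 1 - β = 0.821, so Type II error probability = β = 1 - Power = 0.179
c) P(fail to reject H₀ | H₀ true) = 1 - α = 0.975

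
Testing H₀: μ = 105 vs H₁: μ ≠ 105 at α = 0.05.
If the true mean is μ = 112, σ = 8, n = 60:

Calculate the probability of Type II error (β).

SE = σ/√n = 8/√60 = 1.0328
Critical values: μ₀ ± z_0.025×SE = 105 ± 1.960×1.0328
Acceptance region: (102.9757, 107.0243)
Under H₁ (μ = 112): z_high = (107.0243 - 112)/1.0328 = -4.8177, z_low = (102.9757 - 112)/1.0328 = -8.7377
β = P(not reject | H₁) = Φ(-4.8177) - Φ(-8.7377) ≈ 0.0000

Answer: β ≈ 0.0000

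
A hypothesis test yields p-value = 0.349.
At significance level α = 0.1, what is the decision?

Compare p-value to α:
0.349 ≥ 0.1
Decision: fail to reject H₀

Answer: fail to reject H₀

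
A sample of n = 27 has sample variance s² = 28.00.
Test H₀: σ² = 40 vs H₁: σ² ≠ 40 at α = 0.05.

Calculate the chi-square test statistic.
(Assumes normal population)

Answer: χ² = 18.2000, fail to reject H₀

Derivation:
df = n - 1 = 26
χ² = (n-1)s²/σ₀² = 26×28.00/40 = 18.2000
Critical values: χ²_{0.975,26} = 13.844, χ²_{0.025,26} = 41.923
Rejection region: χ² < 13.844 or χ² > 41.923
Decision: fail to reject H₀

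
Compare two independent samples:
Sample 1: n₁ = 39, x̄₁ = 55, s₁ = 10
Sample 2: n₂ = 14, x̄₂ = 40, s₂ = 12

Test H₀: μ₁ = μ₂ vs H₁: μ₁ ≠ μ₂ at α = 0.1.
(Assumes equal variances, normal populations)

Pooled variance: s²_p = [38×10² + 13×12²]/(51) = 111.2157
s_p = 10.5459
SE = s_p×√(1/n₁ + 1/n₂) = 10.5459×√(1/39 + 1/14) = 3.2857
t = (x̄₁ - x̄₂)/SE = (55 - 40)/3.2857 = 4.5652
df = 51, t-critical = ±1.675
Decision: reject H₀

Answer: t = 4.5652, reject H₀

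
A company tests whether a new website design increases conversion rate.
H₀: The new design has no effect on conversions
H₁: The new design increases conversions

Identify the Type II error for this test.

Answer: Keeping the old design when the new one would have increased conversions

Derivation:
Type I error: rejecting H₀ when it is actually true (false positive).
Type II error: failing to reject H₀ when H₁ is actually true (false negative).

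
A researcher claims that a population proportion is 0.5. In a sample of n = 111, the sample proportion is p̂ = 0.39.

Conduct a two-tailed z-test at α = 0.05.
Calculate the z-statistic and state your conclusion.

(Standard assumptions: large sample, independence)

H₀: p = 0.5, H₁: p ≠ 0.5
Standard error: SE = √(p₀(1-p₀)/n) = √(0.5×0.5/111) = 0.047458
z-statistic: z = (p̂ - p₀)/SE = (0.39 - 0.5)/0.047458 = -2.3178
Critical value: z_0.025 = ±1.960
p-value = 0.0205
Decision: reject H₀ at α = 0.05

Answer: z = -2.3178, reject H₀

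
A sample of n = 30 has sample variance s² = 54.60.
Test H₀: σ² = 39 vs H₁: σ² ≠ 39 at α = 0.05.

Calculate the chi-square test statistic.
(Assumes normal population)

df = n - 1 = 29
χ² = (n-1)s²/σ₀² = 29×54.60/39 = 40.6000
Critical values: χ²_{0.975,29} = 16.047, χ²_{0.025,29} = 45.722
Rejection region: χ² < 16.047 or χ² > 45.722
Decision: fail to reject H₀

Answer: χ² = 40.6000, fail to reject H₀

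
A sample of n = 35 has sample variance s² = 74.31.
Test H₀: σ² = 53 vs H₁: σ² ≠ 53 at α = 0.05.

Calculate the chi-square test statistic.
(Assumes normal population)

df = n - 1 = 34
χ² = (n-1)s²/σ₀² = 34×74.31/53 = 47.6706
Critical values: χ²_{0.975,34} = 19.806, χ²_{0.025,34} = 51.966
Rejection region: χ² < 19.806 or χ² > 51.966
Decision: fail to reject H₀

Answer: χ² = 47.6706, fail to reject H₀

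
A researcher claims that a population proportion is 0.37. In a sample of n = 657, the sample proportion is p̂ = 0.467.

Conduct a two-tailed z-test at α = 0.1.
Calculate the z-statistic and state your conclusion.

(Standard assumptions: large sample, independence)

H₀: p = 0.37, H₁: p ≠ 0.37
Standard error: SE = √(p₀(1-p₀)/n) = √(0.37×0.63/657) = 0.018836
z-statistic: z = (p̂ - p₀)/SE = (0.467 - 0.37)/0.018836 = 5.1497
Critical value: z_0.05 = ±1.645
p-value < 0.0001
Decision: reject H₀ at α = 0.1

Answer: z = 5.1497, reject H₀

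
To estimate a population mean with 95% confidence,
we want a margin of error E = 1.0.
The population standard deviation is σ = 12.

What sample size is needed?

Answer: n = 554

Derivation:
z_0.025 = 1.960
n = (z×σ/E)² = (1.960×12/1.0)²
n = 553.1904
Round up: n = 554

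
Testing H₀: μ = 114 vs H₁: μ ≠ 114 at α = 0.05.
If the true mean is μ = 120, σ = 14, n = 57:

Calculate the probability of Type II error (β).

Answer: β ≈ 0.1010

Derivation:
SE = σ/√n = 14/√57 = 1.8543
Critical values: μ₀ ± z_0.025×SE = 114 ± 1.960×1.8543
Acceptance region: (110.3656, 117.6344)
Under H₁ (μ = 120): z_high = (117.6344 - 120)/1.8543 = -1.2757, z_low = (110.3656 - 120)/1.8543 = -5.1957
β = P(not reject | H₁) = Φ(-1.2757) - Φ(-5.1957) ≈ 0.1010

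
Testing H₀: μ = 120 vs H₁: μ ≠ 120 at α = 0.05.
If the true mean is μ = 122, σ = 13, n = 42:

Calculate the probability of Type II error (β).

SE = σ/√n = 13/√42 = 2.0059
Critical values: μ₀ ± z_0.025×SE = 120 ± 1.960×2.0059
Acceptance region: (116.0684, 123.9316)
Under H₁ (μ = 122): z_high = (123.9316 - 122)/2.0059 = 0.9630, z_low = (116.0684 - 122)/2.0059 = -2.9571
β = P(not reject | H₁) = Φ(0.9630) - Φ(-2.9571) ≈ 0.8307

Answer: β ≈ 0.8307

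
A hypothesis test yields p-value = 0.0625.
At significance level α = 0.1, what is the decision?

Answer: reject H₀

Derivation:
Compare p-value to α:
0.0625 < 0.1
Decision: reject H₀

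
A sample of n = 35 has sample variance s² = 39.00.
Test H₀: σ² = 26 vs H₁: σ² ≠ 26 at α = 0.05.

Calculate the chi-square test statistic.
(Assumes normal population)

df = n - 1 = 34
χ² = (n-1)s²/σ₀² = 34×39.00/26 = 51.0000
Critical values: χ²_{0.975,34} = 19.806, χ²_{0.025,34} = 51.966
Rejection region: χ² < 19.806 or χ² > 51.966
Decision: fail to reject H₀

Answer: χ² = 51.0000, fail to reject H₀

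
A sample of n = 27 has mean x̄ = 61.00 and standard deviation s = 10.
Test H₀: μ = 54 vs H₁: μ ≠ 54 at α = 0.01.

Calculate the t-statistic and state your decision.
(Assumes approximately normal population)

Answer: t = 3.6373, reject H₀

Derivation:
df = n - 1 = 26
SE = s/√n = 10/√27 = 1.9245
t = (x̄ - μ₀)/SE = (61.00 - 54)/1.9245 = 3.6373
Critical value: t_{0.005,26} = ±2.779
p-value ≈ 0.0012
Decision: reject H₀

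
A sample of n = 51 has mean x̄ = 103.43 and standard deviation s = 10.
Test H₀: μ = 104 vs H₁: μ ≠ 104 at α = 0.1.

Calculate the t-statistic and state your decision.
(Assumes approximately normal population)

Answer: t = -0.4071, fail to reject H₀

Derivation:
df = n - 1 = 50
SE = s/√n = 10/√51 = 1.4003
t = (x̄ - μ₀)/SE = (103.43 - 104)/1.4003 = -0.4071
Critical value: t_{0.05,50} = ±1.676
p-value ≈ 0.6857
Decision: fail to reject H₀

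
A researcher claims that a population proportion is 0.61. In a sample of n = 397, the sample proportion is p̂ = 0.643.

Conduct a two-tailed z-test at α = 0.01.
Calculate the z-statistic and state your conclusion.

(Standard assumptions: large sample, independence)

H₀: p = 0.61, H₁: p ≠ 0.61
Standard error: SE = √(p₀(1-p₀)/n) = √(0.61×0.39/397) = 0.024479
z-statistic: z = (p̂ - p₀)/SE = (0.643 - 0.61)/0.024479 = 1.3481
Critical value: z_0.005 = ±2.576
p-value = 0.1776
Decision: fail to reject H₀ at α = 0.01

Answer: z = 1.3481, fail to reject H₀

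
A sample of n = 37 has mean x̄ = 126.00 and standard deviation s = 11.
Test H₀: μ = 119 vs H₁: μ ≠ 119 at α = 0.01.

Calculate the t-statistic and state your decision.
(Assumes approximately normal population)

Answer: t = 3.8708, reject H₀

Derivation:
df = n - 1 = 36
SE = s/√n = 11/√37 = 1.8084
t = (x̄ - μ₀)/SE = (126.00 - 119)/1.8084 = 3.8708
Critical value: t_{0.005,36} = ±2.719
p-value ≈ 0.0004
Decision: reject H₀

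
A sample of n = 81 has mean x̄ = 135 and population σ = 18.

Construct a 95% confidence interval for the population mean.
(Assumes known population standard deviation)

Confidence level: 95%, α = 0.05
z_0.025 = 1.960
SE = σ/√n = 18/√81 = 2.0000
Margin of error = 1.960 × 2.0000 = 3.9200
CI: x̄ ± margin = 135 ± 3.9200
CI: (131.0800, 138.9200)

Answer: (131.0800, 138.9200)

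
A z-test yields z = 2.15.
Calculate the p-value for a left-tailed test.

For z = 2.15:
p = P(Z < 2.15) = Φ(2.15) = 0.9842

Answer: p-value ≈ 0.9842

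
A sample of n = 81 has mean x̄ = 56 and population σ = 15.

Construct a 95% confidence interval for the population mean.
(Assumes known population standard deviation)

Answer: (52.7333, 59.2667)

Derivation:
Confidence level: 95%, α = 0.05
z_0.025 = 1.960
SE = σ/√n = 15/√81 = 1.6667
Margin of error = 1.960 × 1.6667 = 3.2667
CI: x̄ ± margin = 56 ± 3.2667
CI: (52.7333, 59.2667)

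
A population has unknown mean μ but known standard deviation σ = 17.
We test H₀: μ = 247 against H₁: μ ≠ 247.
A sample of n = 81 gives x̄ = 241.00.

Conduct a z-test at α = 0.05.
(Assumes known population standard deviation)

Answer: z = -3.1765, reject H₀

Derivation:
Standard error: SE = σ/√n = 17/√81 = 1.8889
z-statistic: z = (x̄ - μ₀)/SE = (241.00 - 247)/1.8889 = -3.1765
Critical value: ±1.960
p-value = 0.0015
Decision: reject H₀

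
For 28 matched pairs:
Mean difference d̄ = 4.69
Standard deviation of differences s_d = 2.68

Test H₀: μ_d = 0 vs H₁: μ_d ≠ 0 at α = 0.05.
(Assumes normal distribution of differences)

Answer: t = 9.2596, reject H₀

Derivation:
df = n - 1 = 27
SE = s_d/√n = 2.68/√28 = 0.5065
t = d̄/SE = 4.69/0.5065 = 9.2596
Critical value: t_{0.025,27} = ±2.052
p-value < 0.0001
Decision: reject H₀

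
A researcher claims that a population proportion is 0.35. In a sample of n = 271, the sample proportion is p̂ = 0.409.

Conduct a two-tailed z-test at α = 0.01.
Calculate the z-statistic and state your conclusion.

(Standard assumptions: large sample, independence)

Answer: z = 2.0363, fail to reject H₀

Derivation:
H₀: p = 0.35, H₁: p ≠ 0.35
Standard error: SE = √(p₀(1-p₀)/n) = √(0.35×0.65/271) = 0.028974
z-statistic: z = (p̂ - p₀)/SE = (0.409 - 0.35)/0.028974 = 2.0363
Critical value: z_0.005 = ±2.576
p-value = 0.0417
Decision: fail to reject H₀ at α = 0.01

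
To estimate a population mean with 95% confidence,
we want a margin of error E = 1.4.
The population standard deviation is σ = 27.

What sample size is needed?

z_0.025 = 1.960
n = (z×σ/E)² = (1.960×27/1.4)²
n = 1428.8400
Round up: n = 1429

Answer: n = 1429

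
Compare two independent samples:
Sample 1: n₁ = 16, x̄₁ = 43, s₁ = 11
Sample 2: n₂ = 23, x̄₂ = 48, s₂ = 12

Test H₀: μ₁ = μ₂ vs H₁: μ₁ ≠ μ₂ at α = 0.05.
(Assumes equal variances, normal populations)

Pooled variance: s²_p = [15×11² + 22×12²]/(37) = 134.6757
s_p = 11.6050
SE = s_p×√(1/n₁ + 1/n₂) = 11.6050×√(1/16 + 1/23) = 3.7779
t = (x̄₁ - x̄₂)/SE = (43 - 48)/3.7779 = -1.3235
df = 37, t-critical = ±2.026
Decision: fail to reject H₀

Answer: t = -1.3235, fail to reject H₀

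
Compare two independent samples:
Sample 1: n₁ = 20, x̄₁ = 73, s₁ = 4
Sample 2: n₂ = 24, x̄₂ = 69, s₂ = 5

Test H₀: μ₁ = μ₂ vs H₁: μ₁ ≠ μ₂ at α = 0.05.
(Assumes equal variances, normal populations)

Answer: t = 2.8879, reject H₀

Derivation:
Pooled variance: s²_p = [19×4² + 23×5²]/(42) = 20.9286
s_p = 4.5748
SE = s_p×√(1/n₁ + 1/n₂) = 4.5748×√(1/20 + 1/24) = 1.3851
t = (x̄₁ - x̄₂)/SE = (73 - 69)/1.3851 = 2.8879
df = 42, t-critical = ±2.018
Decision: reject H₀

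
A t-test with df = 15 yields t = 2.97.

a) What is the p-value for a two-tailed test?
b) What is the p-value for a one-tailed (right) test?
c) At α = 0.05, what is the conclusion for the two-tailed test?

Using t-distribution with df = 15:
a) Two-tailed: p = 2×P(T > 2.97) = 0.0095
b) One-tailed: p = P(T > 2.97) = 0.0048
c) 0.0095 < 0.05, reject H₀

Answer: a) 0.0095, b) 0.0048, c) reject H₀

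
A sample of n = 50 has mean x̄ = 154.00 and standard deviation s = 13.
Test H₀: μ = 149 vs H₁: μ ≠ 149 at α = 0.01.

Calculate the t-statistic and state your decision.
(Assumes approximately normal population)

Answer: t = 2.7196, reject H₀

Derivation:
df = n - 1 = 49
SE = s/√n = 13/√50 = 1.8385
t = (x̄ - μ₀)/SE = (154.00 - 149)/1.8385 = 2.7196
Critical value: t_{0.005,49} = ±2.680
p-value ≈ 0.0090
Decision: reject H₀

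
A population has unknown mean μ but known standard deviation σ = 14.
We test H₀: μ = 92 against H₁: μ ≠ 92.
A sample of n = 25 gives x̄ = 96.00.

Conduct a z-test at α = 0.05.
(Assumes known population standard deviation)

Standard error: SE = σ/√n = 14/√25 = 2.8000
z-statistic: z = (x̄ - μ₀)/SE = (96.00 - 92)/2.8000 = 1.4286
Critical value: ±1.960
p-value = 0.1531
Decision: fail to reject H₀

Answer: z = 1.4286, fail to reject H₀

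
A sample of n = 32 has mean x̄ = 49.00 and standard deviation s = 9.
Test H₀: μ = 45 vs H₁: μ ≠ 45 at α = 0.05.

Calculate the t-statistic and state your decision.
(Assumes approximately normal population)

df = n - 1 = 31
SE = s/√n = 9/√32 = 1.5910
t = (x̄ - μ₀)/SE = (49.00 - 45)/1.5910 = 2.5141
Critical value: t_{0.025,31} = ±2.040
p-value ≈ 0.0173
Decision: reject H₀

Answer: t = 2.5141, reject H₀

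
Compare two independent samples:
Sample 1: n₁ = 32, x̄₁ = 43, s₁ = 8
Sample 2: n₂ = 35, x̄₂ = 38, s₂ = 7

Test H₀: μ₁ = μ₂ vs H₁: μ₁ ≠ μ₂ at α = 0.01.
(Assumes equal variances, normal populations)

Pooled variance: s²_p = [31×8² + 34×7²]/(65) = 56.1538
s_p = 7.4936
SE = s_p×√(1/n₁ + 1/n₂) = 7.4936×√(1/32 + 1/35) = 1.8328
t = (x̄₁ - x̄₂)/SE = (43 - 38)/1.8328 = 2.7281
df = 65, t-critical = ±2.654
Decision: reject H₀

Answer: t = 2.7281, reject H₀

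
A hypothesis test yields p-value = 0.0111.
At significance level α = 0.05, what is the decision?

Compare p-value to α:
0.0111 < 0.05
Decision: reject H₀

Answer: reject H₀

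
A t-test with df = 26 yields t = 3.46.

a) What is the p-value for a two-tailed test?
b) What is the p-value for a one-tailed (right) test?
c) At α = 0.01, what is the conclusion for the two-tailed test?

Answer: a) 0.0019, b) 0.0009, c) reject H₀

Derivation:
Using t-distribution with df = 26:
a) Two-tailed: p = 2×P(T > 3.46) = 0.0019
b) One-tailed: p = P(T > 3.46) = 0.0009
c) 0.0019 < 0.01, reject H₀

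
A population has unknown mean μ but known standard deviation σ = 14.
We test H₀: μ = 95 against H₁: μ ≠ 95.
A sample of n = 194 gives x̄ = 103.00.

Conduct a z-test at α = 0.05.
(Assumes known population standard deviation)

Answer: z = 7.9594, reject H₀

Derivation:
Standard error: SE = σ/√n = 14/√194 = 1.0051
z-statistic: z = (x̄ - μ₀)/SE = (103.00 - 95)/1.0051 = 7.9594
Critical value: ±1.960
p-value < 0.0001
Decision: reject H₀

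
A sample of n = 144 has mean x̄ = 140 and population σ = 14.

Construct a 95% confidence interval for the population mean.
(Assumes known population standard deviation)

Answer: (137.7133, 142.2867)

Derivation:
Confidence level: 95%, α = 0.05
z_0.025 = 1.960
SE = σ/√n = 14/√144 = 1.1667
Margin of error = 1.960 × 1.1667 = 2.2867
CI: x̄ ± margin = 140 ± 2.2867
CI: (137.7133, 142.2867)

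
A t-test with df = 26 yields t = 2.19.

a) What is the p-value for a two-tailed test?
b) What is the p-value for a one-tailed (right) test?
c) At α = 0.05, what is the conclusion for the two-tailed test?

Using t-distribution with df = 26:
a) Two-tailed: p = 2×P(T > 2.19) = 0.0377
b) One-tailed: p = P(T > 2.19) = 0.0188
c) 0.0377 < 0.05, reject H₀

Answer: a) 0.0377, b) 0.0188, c) reject H₀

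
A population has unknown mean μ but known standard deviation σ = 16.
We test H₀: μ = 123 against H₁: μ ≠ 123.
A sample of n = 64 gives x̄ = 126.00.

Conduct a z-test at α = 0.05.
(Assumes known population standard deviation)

Answer: z = 1.5000, fail to reject H₀

Derivation:
Standard error: SE = σ/√n = 16/√64 = 2.0000
z-statistic: z = (x̄ - μ₀)/SE = (126.00 - 123)/2.0000 = 1.5000
Critical value: ±1.960
p-value = 0.1336
Decision: fail to reject H₀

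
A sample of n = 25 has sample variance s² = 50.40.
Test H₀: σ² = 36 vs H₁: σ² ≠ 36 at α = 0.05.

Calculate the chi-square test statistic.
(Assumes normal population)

Answer: χ² = 33.6000, fail to reject H₀

Derivation:
df = n - 1 = 24
χ² = (n-1)s²/σ₀² = 24×50.40/36 = 33.6000
Critical values: χ²_{0.975,24} = 12.401, χ²_{0.025,24} = 39.364
Rejection region: χ² < 12.401 or χ² > 39.364
Decision: fail to reject H₀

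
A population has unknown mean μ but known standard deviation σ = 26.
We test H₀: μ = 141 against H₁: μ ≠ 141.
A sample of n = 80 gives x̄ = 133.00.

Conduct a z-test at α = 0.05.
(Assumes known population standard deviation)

Standard error: SE = σ/√n = 26/√80 = 2.9069
z-statistic: z = (x̄ - μ₀)/SE = (133.00 - 141)/2.9069 = -2.7521
Critical value: ±1.960
p-value = 0.0059
Decision: reject H₀

Answer: z = -2.7521, reject H₀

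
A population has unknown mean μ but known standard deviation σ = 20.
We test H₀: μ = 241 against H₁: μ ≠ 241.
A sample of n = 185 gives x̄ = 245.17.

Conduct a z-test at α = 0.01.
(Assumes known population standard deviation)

Answer: z = 2.8360, reject H₀

Derivation:
Standard error: SE = σ/√n = 20/√185 = 1.4704
z-statistic: z = (x̄ - μ₀)/SE = (245.17 - 241)/1.4704 = 2.8360
Critical value: ±2.576
p-value = 0.0046
Decision: reject H₀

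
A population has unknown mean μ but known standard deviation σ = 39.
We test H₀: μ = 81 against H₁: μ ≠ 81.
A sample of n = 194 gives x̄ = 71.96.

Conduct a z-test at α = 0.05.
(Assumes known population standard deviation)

Answer: z = -3.2286, reject H₀

Derivation:
Standard error: SE = σ/√n = 39/√194 = 2.8000
z-statistic: z = (x̄ - μ₀)/SE = (71.96 - 81)/2.8000 = -3.2286
Critical value: ±1.960
p-value = 0.0012
Decision: reject H₀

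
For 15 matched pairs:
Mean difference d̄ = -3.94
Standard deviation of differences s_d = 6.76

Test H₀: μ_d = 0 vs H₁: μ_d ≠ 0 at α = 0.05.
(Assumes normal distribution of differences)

Answer: t = -2.2574, reject H₀

Derivation:
df = n - 1 = 14
SE = s_d/√n = 6.76/√15 = 1.7454
t = d̄/SE = -3.94/1.7454 = -2.2574
Critical value: t_{0.025,14} = ±2.145
p-value ≈ 0.0405
Decision: reject H₀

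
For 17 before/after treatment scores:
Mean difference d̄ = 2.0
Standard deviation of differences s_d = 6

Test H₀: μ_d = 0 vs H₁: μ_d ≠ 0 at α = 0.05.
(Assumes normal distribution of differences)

df = n - 1 = 16
SE = s_d/√n = 6/√17 = 1.4552
t = d̄/SE = 2.0/1.4552 = 1.3744
Critical value: t_{0.025,16} = ±2.120
p-value ≈ 0.1883
Decision: fail to reject H₀

Answer: t = 1.3744, fail to reject H₀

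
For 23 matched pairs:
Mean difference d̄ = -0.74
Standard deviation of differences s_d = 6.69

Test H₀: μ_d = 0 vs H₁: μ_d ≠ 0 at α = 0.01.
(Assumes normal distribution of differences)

df = n - 1 = 22
SE = s_d/√n = 6.69/√23 = 1.3950
t = d̄/SE = -0.74/1.3950 = -0.5305
Critical value: t_{0.005,22} = ±2.819
p-value ≈ 0.6011
Decision: fail to reject H₀

Answer: t = -0.5305, fail to reject H₀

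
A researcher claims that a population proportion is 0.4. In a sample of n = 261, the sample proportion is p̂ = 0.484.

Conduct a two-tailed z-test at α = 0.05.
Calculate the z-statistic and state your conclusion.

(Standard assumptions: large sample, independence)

H₀: p = 0.4, H₁: p ≠ 0.4
Standard error: SE = √(p₀(1-p₀)/n) = √(0.4×0.6/261) = 0.030324
z-statistic: z = (p̂ - p₀)/SE = (0.484 - 0.4)/0.030324 = 2.7701
Critical value: z_0.025 = ±1.960
p-value = 0.0056
Decision: reject H₀ at α = 0.05

Answer: z = 2.7701, reject H₀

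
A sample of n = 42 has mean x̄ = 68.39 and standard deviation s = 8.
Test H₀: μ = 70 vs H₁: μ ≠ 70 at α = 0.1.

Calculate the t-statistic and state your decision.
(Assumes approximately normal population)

Answer: t = -1.3043, fail to reject H₀

Derivation:
df = n - 1 = 41
SE = s/√n = 8/√42 = 1.2344
t = (x̄ - μ₀)/SE = (68.39 - 70)/1.2344 = -1.3043
Critical value: t_{0.05,41} = ±1.683
p-value ≈ 0.1994
Decision: fail to reject H₀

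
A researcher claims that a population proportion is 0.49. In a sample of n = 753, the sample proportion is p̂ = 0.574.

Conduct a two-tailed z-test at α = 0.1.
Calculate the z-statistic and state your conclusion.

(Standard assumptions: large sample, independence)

H₀: p = 0.49, H₁: p ≠ 0.49
Standard error: SE = √(p₀(1-p₀)/n) = √(0.49×0.51/753) = 0.018217
z-statistic: z = (p̂ - p₀)/SE = (0.574 - 0.49)/0.018217 = 4.6111
Critical value: z_0.05 = ±1.645
p-value < 0.0001
Decision: reject H₀ at α = 0.1

Answer: z = 4.6111, reject H₀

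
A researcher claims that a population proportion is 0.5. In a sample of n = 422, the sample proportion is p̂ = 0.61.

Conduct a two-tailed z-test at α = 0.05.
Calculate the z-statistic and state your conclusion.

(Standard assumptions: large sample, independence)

Answer: z = 4.5193, reject H₀

Derivation:
H₀: p = 0.5, H₁: p ≠ 0.5
Standard error: SE = √(p₀(1-p₀)/n) = √(0.5×0.5/422) = 0.024340
z-statistic: z = (p̂ - p₀)/SE = (0.61 - 0.5)/0.024340 = 4.5193
Critical value: z_0.025 = ±1.960
p-value < 0.0001
Decision: reject H₀ at α = 0.05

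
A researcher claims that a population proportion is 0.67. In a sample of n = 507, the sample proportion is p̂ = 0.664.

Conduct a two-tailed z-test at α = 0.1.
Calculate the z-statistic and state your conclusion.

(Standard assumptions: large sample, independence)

Answer: z = -0.2873, fail to reject H₀

Derivation:
H₀: p = 0.67, H₁: p ≠ 0.67
Standard error: SE = √(p₀(1-p₀)/n) = √(0.67×0.33/507) = 0.020883
z-statistic: z = (p̂ - p₀)/SE = (0.664 - 0.67)/0.020883 = -0.2873
Critical value: z_0.05 = ±1.645
p-value = 0.7739
Decision: fail to reject H₀ at α = 0.1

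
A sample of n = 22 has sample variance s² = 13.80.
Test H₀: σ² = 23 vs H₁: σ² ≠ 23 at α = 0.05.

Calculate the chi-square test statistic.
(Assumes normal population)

df = n - 1 = 21
χ² = (n-1)s²/σ₀² = 21×13.80/23 = 12.6000
Critical values: χ²_{0.975,21} = 10.283, χ²_{0.025,21} = 35.479
Rejection region: χ² < 10.283 or χ² > 35.479
Decision: fail to reject H₀

Answer: χ² = 12.6000, fail to reject H₀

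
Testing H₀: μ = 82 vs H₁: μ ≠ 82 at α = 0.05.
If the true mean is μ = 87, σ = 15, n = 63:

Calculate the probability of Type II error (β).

Answer: β ≈ 0.2464

Derivation:
SE = σ/√n = 15/√63 = 1.8898
Critical values: μ₀ ± z_0.025×SE = 82 ± 1.960×1.8898
Acceptance region: (78.2960, 85.7040)
Under H₁ (μ = 87): z_high = (85.7040 - 87)/1.8898 = -0.6858, z_low = (78.2960 - 87)/1.8898 = -4.6058
β = P(not reject | H₁) = Φ(-0.6858) - Φ(-4.6058) ≈ 0.2464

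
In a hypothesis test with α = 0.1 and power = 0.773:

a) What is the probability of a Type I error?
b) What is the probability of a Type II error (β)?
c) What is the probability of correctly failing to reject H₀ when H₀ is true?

Answer: a) 0.1, b) 0.227, c) 0.9

Derivation:
a) Type I error probability = α = 0.1
b) Power = P(reject H₀ | H₁ true) = 1 - β = 0.773, so Type II error probability = β = 1 - Power = 0.227
c) P(fail to reject H₀ | H₀ true) = 1 - α = 0.9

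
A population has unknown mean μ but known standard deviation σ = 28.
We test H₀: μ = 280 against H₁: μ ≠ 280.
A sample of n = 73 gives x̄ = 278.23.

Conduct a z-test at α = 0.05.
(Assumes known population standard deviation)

Standard error: SE = σ/√n = 28/√73 = 3.2772
z-statistic: z = (x̄ - μ₀)/SE = (278.23 - 280)/3.2772 = -0.5401
Critical value: ±1.960
p-value = 0.5891
Decision: fail to reject H₀

Answer: z = -0.5401, fail to reject H₀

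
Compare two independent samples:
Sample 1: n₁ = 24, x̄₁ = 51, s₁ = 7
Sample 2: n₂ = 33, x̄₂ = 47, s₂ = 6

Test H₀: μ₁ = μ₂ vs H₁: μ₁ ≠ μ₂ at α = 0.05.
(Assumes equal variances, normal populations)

Answer: t = 2.3163, reject H₀

Derivation:
Pooled variance: s²_p = [23×7² + 32×6²]/(55) = 41.4364
s_p = 6.4371
SE = s_p×√(1/n₁ + 1/n₂) = 6.4371×√(1/24 + 1/33) = 1.7269
t = (x̄₁ - x̄₂)/SE = (51 - 47)/1.7269 = 2.3163
df = 55, t-critical = ±2.004
Decision: reject H₀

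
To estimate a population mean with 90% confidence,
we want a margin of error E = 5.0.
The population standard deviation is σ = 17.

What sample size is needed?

Answer: n = 32

Derivation:
z_0.05 = 1.645
n = (z×σ/E)² = (1.645×17/5.0)²
n = 31.2816
Round up: n = 32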